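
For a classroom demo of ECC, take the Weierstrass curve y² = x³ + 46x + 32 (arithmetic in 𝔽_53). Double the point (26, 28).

tangent at (26, 28): λ = (3·26² + 46)/(2·28) ≡ 7/3. 3⁻¹ ≡ 18 (mod 53), so λ ≡ 7·18 ≡ 20.
  x = λ² - 26 - 26 = 400 - 52 ≡ 30; y = λ·(26 - 30) - 28 ≡ 51. → (30, 51)

(30, 51)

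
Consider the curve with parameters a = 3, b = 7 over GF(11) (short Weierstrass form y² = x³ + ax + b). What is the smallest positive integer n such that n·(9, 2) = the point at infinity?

2P: tangent at (9, 2): λ = (3·9² + 3)/(2·2) ≡ 4/4. 4⁻¹ ≡ 3 (mod 11), so λ ≡ 4·3 ≡ 1.
  x = λ² - 9 - 9 = 1 - 18 ≡ 5; y = λ·(9 - 5) - 2 ≡ 2. → (5, 2)
3P: (5, 2) + (9, 2). λ = (2 - 2)/(9 - 5) ≡ 0/4 mod 11. 4⁻¹ ≡ 3 (mod 11), so λ ≡ 0.
  x = λ² - 5 - 9 = 0 - 14 ≡ 8; y = λ·(5 - 8) - 2 ≡ 9. → (8, 9)
4P: (8, 9) + (9, 2). λ = (2 - 9)/(9 - 8) ≡ 4/1 mod 11. 1⁻¹ ≡ 1 (mod 11) since 1·1 = 1 ≡ 1, so λ ≡ 4.
  x = λ² - 8 - 9 = 16 - 17 ≡ 10; y = λ·(8 - 10) - 9 ≡ 5. → (10, 5)
5P: (10, 5) + (9, 2). λ = (2 - 5)/(9 - 10) ≡ 8/10 mod 11. 10⁻¹ ≡ 10 (mod 11) since 10·10 = 100 ≡ 1, so λ ≡ 3.
  x = λ² - 10 - 9 = 9 - 19 ≡ 1; y = λ·(10 - 1) - 5 ≡ 0. → (1, 0)
6P: (1, 0) + (9, 2). λ = (2 - 0)/(9 - 1) ≡ 2/8 mod 11. 8⁻¹ ≡ 7 (mod 11), so λ ≡ 3.
  x = λ² - 1 - 9 = 9 - 10 ≡ 10; y = λ·(1 - 10) - 0 ≡ 6. → (10, 6)
7P: (10, 6) + (9, 2). λ = (2 - 6)/(9 - 10) ≡ 7/10 mod 11. 10⁻¹ ≡ 10 (mod 11), so λ ≡ 4.
  x = λ² - 10 - 9 = 16 - 19 ≡ 8; y = λ·(10 - 8) - 6 ≡ 2. → (8, 2)
8P: (8, 2) + (9, 2). λ = (2 - 2)/(9 - 8) ≡ 0/1 mod 11. 1⁻¹ ≡ 1 (mod 11), so λ ≡ 0.
  x = λ² - 8 - 9 = 0 - 17 ≡ 5; y = λ·(8 - 5) - 2 ≡ 9. → (5, 9)
9P: (5, 9) + (9, 2). λ = (2 - 9)/(9 - 5) ≡ 4/4 mod 11. 4⁻¹ ≡ 3 (mod 11), so λ ≡ 1.
  x = λ² - 5 - 9 = 1 - 14 ≡ 9; y = λ·(5 - 9) - 9 ≡ 9. → (9, 9)
10P: (9, 9) + (9, 2): same x and y₁ ≡ -y₂, so the sum is the point at infinity.
10P = the point at infinity, so the order is 10.

10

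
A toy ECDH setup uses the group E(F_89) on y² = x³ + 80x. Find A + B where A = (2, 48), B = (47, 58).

(84, 3)

(2, 48) + (47, 58). λ = (58 - 48)/(47 - 2) ≡ 10/45 mod 89. 45⁻¹ ≡ 2 (mod 89) since 45·2 = 90 ≡ 1, so λ ≡ 20.
  x = λ² - 2 - 47 = 400 - 49 ≡ 84; y = λ·(2 - 84) - 48 ≡ 3. → (84, 3)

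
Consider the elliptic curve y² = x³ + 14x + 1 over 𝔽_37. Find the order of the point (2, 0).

2

2P: (2, 0) + (2, 0): same x and y₁ ≡ -y₂, so the sum is O.
2P = O, so the order is 2.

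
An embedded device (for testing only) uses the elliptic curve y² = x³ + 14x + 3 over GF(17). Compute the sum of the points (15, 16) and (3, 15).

(14, 11)

(15, 16) + (3, 15). λ = (15 - 16)/(3 - 15) ≡ 16/5 mod 17. 5⁻¹ ≡ 7 (mod 17), so λ ≡ 10.
  x = λ² - 15 - 3 = 100 - 18 ≡ 14; y = λ·(15 - 14) - 16 ≡ 11. → (14, 11)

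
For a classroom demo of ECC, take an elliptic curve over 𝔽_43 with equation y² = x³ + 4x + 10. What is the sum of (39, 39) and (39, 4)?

The two points share x = 39 and their y-coordinates satisfy 39 + 4 ≡ 0 (mod 43), so they are inverses. Their sum is the point at infinity.

O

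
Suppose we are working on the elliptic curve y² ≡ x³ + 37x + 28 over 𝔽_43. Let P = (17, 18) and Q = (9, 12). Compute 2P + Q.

(30, 39)

First 2P:
Repeated addition: build up to 2P.
2P: tangent at (17, 18): λ = (3·17² + 37)/(2·18) ≡ 1/36. 36⁻¹ ≡ 6 (mod 43), so λ ≡ 1·6 ≡ 6.
  x = λ² - 17 - 17 = 36 - 34 ≡ 2; y = λ·(17 - 2) - 18 ≡ 29. → (2, 29)
2P = (2, 29).
Finally 2P + Q:
(2, 29) + (9, 12). λ = (12 - 29)/(9 - 2) ≡ 26/7 mod 43. 7⁻¹ ≡ 37 (mod 43) since 7·37 = 259 ≡ 1, so λ ≡ 16.
  x = λ² - 2 - 9 = 256 - 11 ≡ 30; y = λ·(2 - 30) - 29 ≡ 39. → (30, 39)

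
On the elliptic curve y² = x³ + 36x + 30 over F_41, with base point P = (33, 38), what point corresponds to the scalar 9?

(7, 16)

Repeated addition: build up to 9P.
2P: tangent at (33, 38): λ = (3·33² + 36)/(2·38) ≡ 23/35. 35⁻¹ ≡ 34 (mod 41), so λ ≡ 23·34 ≡ 3.
  x = λ² - 33 - 33 = 9 - 66 ≡ 25; y = λ·(33 - 25) - 38 ≡ 27. → (25, 27)
3P: (25, 27) + (33, 38). λ = (38 - 27)/(33 - 25) ≡ 11/8 mod 41. 8⁻¹ ≡ 36 (mod 41), so λ ≡ 27.
  x = λ² - 25 - 33 = 729 - 58 ≡ 15; y = λ·(25 - 15) - 27 ≡ 38. → (15, 38)
4P: (15, 38) + (33, 38). λ = (38 - 38)/(33 - 15) ≡ 0/18 mod 41. 18⁻¹ ≡ 16 (mod 41), so λ ≡ 0.
  x = λ² - 15 - 33 = 0 - 48 ≡ 34; y = λ·(15 - 34) - 38 ≡ 3. → (34, 3)
5P: (34, 3) + (33, 38). λ = (38 - 3)/(33 - 34) ≡ 35/40 mod 41. 40⁻¹ ≡ 40 (mod 41), so λ ≡ 6.
  x = λ² - 34 - 33 = 36 - 67 ≡ 10; y = λ·(34 - 10) - 3 ≡ 18. → (10, 18)
6P: (10, 18) + (33, 38). λ = (38 - 18)/(33 - 10) ≡ 20/23 mod 41. 23⁻¹ ≡ 25 (mod 41), so λ ≡ 8.
  x = λ² - 10 - 33 = 64 - 43 ≡ 21; y = λ·(10 - 21) - 18 ≡ 17. → (21, 17)
7P: (21, 17) + (33, 38). λ = (38 - 17)/(33 - 21) ≡ 21/12 mod 41. 12⁻¹ ≡ 24 (mod 41), so λ ≡ 12.
  x = λ² - 21 - 33 = 144 - 54 ≡ 8; y = λ·(21 - 8) - 17 ≡ 16. → (8, 16)
8P: (8, 16) + (33, 38). λ = (38 - 16)/(33 - 8) ≡ 22/25 mod 41. 25⁻¹ ≡ 23 (mod 41), so λ ≡ 14.
  x = λ² - 8 - 33 = 196 - 41 ≡ 32; y = λ·(8 - 32) - 16 ≡ 17. → (32, 17)
9P: (32, 17) + (33, 38). λ = (38 - 17)/(33 - 32) ≡ 21/1 mod 41. 1⁻¹ ≡ 1 (mod 41), so λ ≡ 21.
  x = λ² - 32 - 33 = 441 - 65 ≡ 7; y = λ·(32 - 7) - 17 ≡ 16. → (7, 16)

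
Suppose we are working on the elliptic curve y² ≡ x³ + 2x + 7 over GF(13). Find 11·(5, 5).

(12, 11)

Write Q = (5, 5).
Double-and-add on 11 = (1011)₂. Start with Q = (5, 5) for the leading 1-bit.
double: tangent at (5, 5): λ = (3·5² + 2)/(2·5) ≡ 12/10. 10⁻¹ ≡ 4 (mod 13), so λ ≡ 12·4 ≡ 9.
  x = λ² - 5 - 5 = 81 - 10 ≡ 6; y = λ·(5 - 6) - 5 ≡ 12. → (6, 12)
double: tangent at (6, 12): λ = (3·6² + 2)/(2·12) ≡ 6/11. 11⁻¹ ≡ 6 (mod 13), so λ ≡ 6·6 ≡ 10.
  x = λ² - 6 - 6 = 100 - 12 ≡ 10; y = λ·(6 - 10) - 12 ≡ 0. → (10, 0)
add Q: (10, 0) + (5, 5). λ = (5 - 0)/(5 - 10) ≡ 5/8 mod 13. 8⁻¹ ≡ 5 (mod 13), so λ ≡ 12.
  x = λ² - 10 - 5 = 144 - 15 ≡ 12; y = λ·(10 - 12) - 0 ≡ 2. → (12, 2)
double: tangent at (12, 2): λ = (3·12² + 2)/(2·2) ≡ 5/4. 4⁻¹ ≡ 10 (mod 13), so λ ≡ 5·10 ≡ 11.
  x = λ² - 12 - 12 = 121 - 24 ≡ 6; y = λ·(12 - 6) - 2 ≡ 12. → (6, 12)
add Q: (6, 12) + (5, 5). λ = (5 - 12)/(5 - 6) ≡ 6/12 mod 13. 12⁻¹ ≡ 12 (mod 13) since 12·12 = 144 ≡ 1, so λ ≡ 7.
  x = λ² - 6 - 5 = 49 - 11 ≡ 12; y = λ·(6 - 12) - 12 ≡ 11. → (12, 11)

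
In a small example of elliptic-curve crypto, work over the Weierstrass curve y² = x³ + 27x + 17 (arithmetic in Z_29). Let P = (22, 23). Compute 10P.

(5, 25)

Double-and-add on 10 = (1010)₂. Start with P = (22, 23) for the leading 1-bit.
double: tangent at (22, 23): λ = (3·22² + 27)/(2·23) ≡ 0/17. 17⁻¹ ≡ 12 (mod 29), so λ ≡ 0·12 ≡ 0.
  x = λ² - 22 - 22 = 0 - 44 ≡ 14; y = λ·(22 - 14) - 23 ≡ 6. → (14, 6)
double: tangent at (14, 6): λ = (3·14² + 27)/(2·6) ≡ 6/12. 12⁻¹ ≡ 17 (mod 29), so λ ≡ 6·17 ≡ 15.
  x = λ² - 14 - 14 = 225 - 28 ≡ 23; y = λ·(14 - 23) - 6 ≡ 4. → (23, 4)
add P: (23, 4) + (22, 23). λ = (23 - 4)/(22 - 23) ≡ 19/28 mod 29. 28⁻¹ ≡ 28 (mod 29), so λ ≡ 10.
  x = λ² - 23 - 22 = 100 - 45 ≡ 26; y = λ·(23 - 26) - 4 ≡ 24. → (26, 24)
double: tangent at (26, 24): λ = (3·26² + 27)/(2·24) ≡ 25/19. 19⁻¹ ≡ 26 (mod 29) since 19·26 = 494 ≡ 1, so λ ≡ 25·26 ≡ 12.
  x = λ² - 26 - 26 = 144 - 52 ≡ 5; y = λ·(26 - 5) - 24 ≡ 25. → (5, 25)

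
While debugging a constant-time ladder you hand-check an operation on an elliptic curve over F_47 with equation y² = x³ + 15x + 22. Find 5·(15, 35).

O

Write Q = (15, 35).
Double-and-add on 5 = (101)₂. Start with Q = (15, 35) for the leading 1-bit.
double: tangent at (15, 35): λ = (3·15² + 15)/(2·35) ≡ 32/23. 23⁻¹ ≡ 45 (mod 47), so λ ≡ 32·45 ≡ 30.
  x = λ² - 15 - 15 = 900 - 30 ≡ 24; y = λ·(15 - 24) - 35 ≡ 24. → (24, 24)
double: tangent at (24, 24): λ = (3·24² + 15)/(2·24) ≡ 4/1. 1⁻¹ ≡ 1 (mod 47) since 1·1 = 1 ≡ 1, so λ ≡ 4·1 ≡ 4.
  x = λ² - 24 - 24 = 16 - 48 ≡ 15; y = λ·(24 - 15) - 24 ≡ 12. → (15, 12)
add Q: (15, 12) + (15, 35): same x and y₁ ≡ -y₂, so the sum is 𝒪.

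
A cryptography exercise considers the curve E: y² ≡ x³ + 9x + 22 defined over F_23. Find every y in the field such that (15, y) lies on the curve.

x³ + 9x + 22 = 3532 ≡ 13 (mod 23).
Square roots of 13 mod 23: 6 and 17 (since 6² = 36 ≡ 13).

6, 17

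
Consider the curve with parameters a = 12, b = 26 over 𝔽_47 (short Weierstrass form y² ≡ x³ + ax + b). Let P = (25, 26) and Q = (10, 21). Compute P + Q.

(33, 34)

(25, 26) + (10, 21). λ = (21 - 26)/(10 - 25) ≡ 42/32 mod 47. 32⁻¹ ≡ 25 (mod 47) since 32·25 = 800 ≡ 1, so λ ≡ 16.
  x = λ² - 25 - 10 = 256 - 35 ≡ 33; y = λ·(25 - 33) - 26 ≡ 34. → (33, 34)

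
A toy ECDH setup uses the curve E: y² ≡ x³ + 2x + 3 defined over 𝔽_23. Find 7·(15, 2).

Write P = (15, 2).
Double-and-add on 7 = (111)₂. Start with P = (15, 2) for the leading 1-bit.
double: tangent at (15, 2): λ = (3·15² + 2)/(2·2) ≡ 10/4. 4⁻¹ ≡ 6 (mod 23) since 4·6 = 24 ≡ 1, so λ ≡ 10·6 ≡ 14.
  x = λ² - 15 - 15 = 196 - 30 ≡ 5; y = λ·(15 - 5) - 2 ≡ 0. → (5, 0)
add P: (5, 0) + (15, 2). λ = (2 - 0)/(15 - 5) ≡ 2/10 mod 23. 10⁻¹ ≡ 7 (mod 23), so λ ≡ 14.
  x = λ² - 5 - 15 = 196 - 20 ≡ 15; y = λ·(5 - 15) - 0 ≡ 21. → (15, 21)
double: tangent at (15, 21): λ = (3·15² + 2)/(2·21) ≡ 10/19. 19⁻¹ ≡ 17 (mod 23), so λ ≡ 10·17 ≡ 9.
  x = λ² - 15 - 15 = 81 - 30 ≡ 5; y = λ·(15 - 5) - 21 ≡ 0. → (5, 0)
add P: (5, 0) + (15, 2). λ = (2 - 0)/(15 - 5) ≡ 2/10 mod 23. 10⁻¹ ≡ 7 (mod 23) since 10·7 = 70 ≡ 1, so λ ≡ 14.
  x = λ² - 5 - 15 = 196 - 20 ≡ 15; y = λ·(5 - 15) - 0 ≡ 21. → (15, 21)

(15, 21)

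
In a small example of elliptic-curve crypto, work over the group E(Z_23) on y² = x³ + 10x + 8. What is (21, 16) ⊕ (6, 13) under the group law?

(8, 5)

(21, 16) + (6, 13). λ = (13 - 16)/(6 - 21) ≡ 20/8 mod 23. 8⁻¹ ≡ 3 (mod 23), so λ ≡ 14.
  x = λ² - 21 - 6 = 196 - 27 ≡ 8; y = λ·(21 - 8) - 16 ≡ 5. → (8, 5)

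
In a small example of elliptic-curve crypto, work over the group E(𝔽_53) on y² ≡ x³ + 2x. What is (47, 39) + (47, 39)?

(25, 26)

tangent at (47, 39): λ = (3·47² + 2)/(2·39) ≡ 4/25. 25⁻¹ ≡ 17 (mod 53), so λ ≡ 4·17 ≡ 15.
  x = λ² - 47 - 47 = 225 - 94 ≡ 25; y = λ·(47 - 25) - 39 ≡ 26. → (25, 26)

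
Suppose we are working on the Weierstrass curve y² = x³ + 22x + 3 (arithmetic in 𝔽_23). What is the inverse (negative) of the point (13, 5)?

(13, 18)

-(13, 5) = (13, -5 mod 23) = (13, 18).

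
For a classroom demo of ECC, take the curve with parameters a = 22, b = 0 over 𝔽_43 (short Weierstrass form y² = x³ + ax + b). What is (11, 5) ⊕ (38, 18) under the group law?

(11, 5) + (38, 18). λ = (18 - 5)/(38 - 11) ≡ 13/27 mod 43. 27⁻¹ ≡ 8 (mod 43), so λ ≡ 18.
  x = λ² - 11 - 38 = 324 - 49 ≡ 17; y = λ·(11 - 17) - 5 ≡ 16. → (17, 16)

(17, 16)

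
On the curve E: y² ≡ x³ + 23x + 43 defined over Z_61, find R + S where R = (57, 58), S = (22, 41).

(52, 49)

(57, 58) + (22, 41). λ = (41 - 58)/(22 - 57) ≡ 44/26 mod 61. 26⁻¹ ≡ 54 (mod 61), so λ ≡ 58.
  x = λ² - 57 - 22 = 3364 - 79 ≡ 52; y = λ·(57 - 52) - 58 ≡ 49. → (52, 49)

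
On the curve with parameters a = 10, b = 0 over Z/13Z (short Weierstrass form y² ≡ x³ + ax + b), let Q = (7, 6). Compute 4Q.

Repeated addition: build up to 4Q.
2Q: tangent at (7, 6): λ = (3·7² + 10)/(2·6) ≡ 1/12. 12⁻¹ ≡ 12 (mod 13), so λ ≡ 1·12 ≡ 12.
  x = λ² - 7 - 7 = 144 - 14 ≡ 0; y = λ·(7 - 0) - 6 ≡ 0. → (0, 0)
3Q: (0, 0) + (7, 6). λ = (6 - 0)/(7 - 0) ≡ 6/7 mod 13. 7⁻¹ ≡ 2 (mod 13), so λ ≡ 12.
  x = λ² - 0 - 7 = 144 - 7 ≡ 7; y = λ·(0 - 7) - 0 ≡ 7. → (7, 7)
4Q: (7, 7) + (7, 6): same x and y₁ ≡ -y₂, so the sum is O.

O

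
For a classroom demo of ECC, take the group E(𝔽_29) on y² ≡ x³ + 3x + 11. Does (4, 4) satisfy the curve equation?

y² = 4² ≡ 16; x³ + 3x + 11 = 87 ≡ 0 (mod 29). 16 ≠ 0.

no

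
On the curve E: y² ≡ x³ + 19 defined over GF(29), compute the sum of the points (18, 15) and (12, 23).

(4, 5)

(18, 15) + (12, 23). λ = (23 - 15)/(12 - 18) ≡ 8/23 mod 29. 23⁻¹ ≡ 24 (mod 29) since 23·24 = 552 ≡ 1, so λ ≡ 18.
  x = λ² - 18 - 12 = 324 - 30 ≡ 4; y = λ·(18 - 4) - 15 ≡ 5. → (4, 5)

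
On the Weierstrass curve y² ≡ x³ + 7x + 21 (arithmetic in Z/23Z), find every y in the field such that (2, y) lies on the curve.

none

x³ + 7x + 21 = 43 ≡ 20 (mod 23).
20 is a non-residue mod 23; no y exists.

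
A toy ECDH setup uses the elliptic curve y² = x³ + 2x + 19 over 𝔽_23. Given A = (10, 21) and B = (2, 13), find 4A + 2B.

First 4A:
Double-and-add on 4 = (100)₂. Start with A = (10, 21) for the leading 1-bit.
double: tangent at (10, 21): λ = (3·10² + 2)/(2·21) ≡ 3/19. 19⁻¹ ≡ 17 (mod 23), so λ ≡ 3·17 ≡ 5.
  x = λ² - 10 - 10 = 25 - 20 ≡ 5; y = λ·(10 - 5) - 21 ≡ 4. → (5, 4)
double: tangent at (5, 4): λ = (3·5² + 2)/(2·4) ≡ 8/8. 8⁻¹ ≡ 3 (mod 23) since 8·3 = 24 ≡ 1, so λ ≡ 8·3 ≡ 1.
  x = λ² - 5 - 5 = 1 - 10 ≡ 14; y = λ·(5 - 14) - 4 ≡ 10. → (14, 10)
4A = (14, 10).
Next 2B:
Repeated addition: build up to 2B.
2B: tangent at (2, 13): λ = (3·2² + 2)/(2·13) ≡ 14/3. 3⁻¹ ≡ 8 (mod 23) since 3·8 = 24 ≡ 1, so λ ≡ 14·8 ≡ 20.
  x = λ² - 2 - 2 = 400 - 4 ≡ 5; y = λ·(2 - 5) - 13 ≡ 19. → (5, 19)
2B = (5, 19).
Finally 4A + 2B:
(14, 10) + (5, 19). λ = (19 - 10)/(5 - 14) ≡ 9/14 mod 23. 14⁻¹ ≡ 5 (mod 23) since 14·5 = 70 ≡ 1, so λ ≡ 22.
  x = λ² - 14 - 5 = 484 - 19 ≡ 5; y = λ·(14 - 5) - 10 ≡ 4. → (5, 4)

(5, 4)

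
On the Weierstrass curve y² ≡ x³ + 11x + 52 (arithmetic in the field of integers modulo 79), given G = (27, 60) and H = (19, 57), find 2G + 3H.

(13, 41)

First 2G:
Repeated addition: build up to 2G.
2G: tangent at (27, 60): λ = (3·27² + 11)/(2·60) ≡ 65/41. 41⁻¹ ≡ 27 (mod 79), so λ ≡ 65·27 ≡ 17.
  x = λ² - 27 - 27 = 289 - 54 ≡ 77; y = λ·(27 - 77) - 60 ≡ 38. → (77, 38)
2G = (77, 38).
Next 3H:
Repeated addition: build up to 3H.
2H: tangent at (19, 57): λ = (3·19² + 11)/(2·57) ≡ 67/35. 35⁻¹ ≡ 70 (mod 79), so λ ≡ 67·70 ≡ 29.
  x = λ² - 19 - 19 = 841 - 38 ≡ 13; y = λ·(19 - 13) - 57 ≡ 38. → (13, 38)
3H: (13, 38) + (19, 57). λ = (57 - 38)/(19 - 13) ≡ 19/6 mod 79. 6⁻¹ ≡ 66 (mod 79) since 6·66 = 396 ≡ 1, so λ ≡ 69.
  x = λ² - 13 - 19 = 4761 - 32 ≡ 68; y = λ·(13 - 68) - 38 ≡ 38. → (68, 38)
3H = (68, 38).
Finally 2G + 3H:
(77, 38) + (68, 38). λ = (38 - 38)/(68 - 77) ≡ 0/70 mod 79. 70⁻¹ ≡ 35 (mod 79) since 70·35 = 2450 ≡ 1, so λ ≡ 0.
  x = λ² - 77 - 68 = 0 - 145 ≡ 13; y = λ·(77 - 13) - 38 ≡ 41. → (13, 41)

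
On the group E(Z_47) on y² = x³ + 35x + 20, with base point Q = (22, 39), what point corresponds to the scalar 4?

Repeated addition: build up to 4Q.
2Q: tangent at (22, 39): λ = (3·22² + 35)/(2·39) ≡ 30/31. 31⁻¹ ≡ 44 (mod 47), so λ ≡ 30·44 ≡ 4.
  x = λ² - 22 - 22 = 16 - 44 ≡ 19; y = λ·(22 - 19) - 39 ≡ 20. → (19, 20)
3Q: (19, 20) + (22, 39). λ = (39 - 20)/(22 - 19) ≡ 19/3 mod 47. 3⁻¹ ≡ 16 (mod 47) since 3·16 = 48 ≡ 1, so λ ≡ 22.
  x = λ² - 19 - 22 = 484 - 41 ≡ 20; y = λ·(19 - 20) - 20 ≡ 5. → (20, 5)
4Q: (20, 5) + (22, 39). λ = (39 - 5)/(22 - 20) ≡ 34/2 mod 47. 2⁻¹ ≡ 24 (mod 47), so λ ≡ 17.
  x = λ² - 20 - 22 = 289 - 42 ≡ 12; y = λ·(20 - 12) - 5 ≡ 37. → (12, 37)

(12, 37)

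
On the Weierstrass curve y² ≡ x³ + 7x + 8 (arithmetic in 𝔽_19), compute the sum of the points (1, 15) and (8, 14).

(17, 9)

(1, 15) + (8, 14). λ = (14 - 15)/(8 - 1) ≡ 18/7 mod 19. 7⁻¹ ≡ 11 (mod 19), so λ ≡ 8.
  x = λ² - 1 - 8 = 64 - 9 ≡ 17; y = λ·(1 - 17) - 15 ≡ 9. → (17, 9)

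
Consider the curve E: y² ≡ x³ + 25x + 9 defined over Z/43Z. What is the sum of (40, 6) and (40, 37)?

O

The two points share x = 40 and their y-coordinates satisfy 6 + 37 ≡ 0 (mod 43), so they are inverses. Their sum is ∞.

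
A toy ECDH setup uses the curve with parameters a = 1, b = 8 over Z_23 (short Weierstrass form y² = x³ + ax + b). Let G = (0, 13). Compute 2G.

tangent at (0, 13): λ = (3·0² + 1)/(2·13) ≡ 1/3. 3⁻¹ ≡ 8 (mod 23), so λ ≡ 1·8 ≡ 8.
  x = λ² - 0 - 0 = 64 - 0 ≡ 18; y = λ·(0 - 18) - 13 ≡ 4. → (18, 4)

(18, 4)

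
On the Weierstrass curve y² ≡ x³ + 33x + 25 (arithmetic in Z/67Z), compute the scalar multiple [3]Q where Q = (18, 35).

(24, 54)

Repeated addition: build up to 3Q.
2Q: tangent at (18, 35): λ = (3·18² + 33)/(2·35) ≡ 0/3. 3⁻¹ ≡ 45 (mod 67), so λ ≡ 0·45 ≡ 0.
  x = λ² - 18 - 18 = 0 - 36 ≡ 31; y = λ·(18 - 31) - 35 ≡ 32. → (31, 32)
3Q: (31, 32) + (18, 35). λ = (35 - 32)/(18 - 31) ≡ 3/54 mod 67. 54⁻¹ ≡ 36 (mod 67), so λ ≡ 41.
  x = λ² - 31 - 18 = 1681 - 49 ≡ 24; y = λ·(31 - 24) - 32 ≡ 54. → (24, 54)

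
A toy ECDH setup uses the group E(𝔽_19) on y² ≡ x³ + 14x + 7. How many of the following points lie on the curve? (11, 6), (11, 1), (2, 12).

(11, 6): 6² ≡ 17, rhs ≡ 10 → off.
(11, 1): 1² ≡ 1, rhs ≡ 10 → off.
(2, 12): 12² ≡ 11, rhs ≡ 5 → off.

0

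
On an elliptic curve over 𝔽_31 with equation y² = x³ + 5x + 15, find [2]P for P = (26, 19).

tangent at (26, 19): λ = (3·26² + 5)/(2·19) ≡ 18/7. 7⁻¹ ≡ 9 (mod 31) since 7·9 = 63 ≡ 1, so λ ≡ 18·9 ≡ 7.
  x = λ² - 26 - 26 = 49 - 52 ≡ 28; y = λ·(26 - 28) - 19 ≡ 29. → (28, 29)

(28, 29)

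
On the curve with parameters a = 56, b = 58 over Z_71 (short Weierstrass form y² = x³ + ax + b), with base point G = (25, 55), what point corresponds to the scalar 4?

(5, 45)

Repeated addition: build up to 4G.
2G: tangent at (25, 55): λ = (3·25² + 56)/(2·55) ≡ 14/39. 39⁻¹ ≡ 51 (mod 71) since 39·51 = 1989 ≡ 1, so λ ≡ 14·51 ≡ 4.
  x = λ² - 25 - 25 = 16 - 50 ≡ 37; y = λ·(25 - 37) - 55 ≡ 39. → (37, 39)
3G: (37, 39) + (25, 55). λ = (55 - 39)/(25 - 37) ≡ 16/59 mod 71. 59⁻¹ ≡ 65 (mod 71), so λ ≡ 46.
  x = λ² - 37 - 25 = 2116 - 62 ≡ 66; y = λ·(37 - 66) - 39 ≡ 47. → (66, 47)
4G: (66, 47) + (25, 55). λ = (55 - 47)/(25 - 66) ≡ 8/30 mod 71. 30⁻¹ ≡ 45 (mod 71) since 30·45 = 1350 ≡ 1, so λ ≡ 5.
  x = λ² - 66 - 25 = 25 - 91 ≡ 5; y = λ·(66 - 5) - 47 ≡ 45. → (5, 45)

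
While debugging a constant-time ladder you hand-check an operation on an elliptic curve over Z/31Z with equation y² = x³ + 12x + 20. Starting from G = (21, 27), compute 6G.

(9, 12)

Repeated addition: build up to 6G.
2G: tangent at (21, 27): λ = (3·21² + 12)/(2·27) ≡ 2/23. 23⁻¹ ≡ 27 (mod 31), so λ ≡ 2·27 ≡ 23.
  x = λ² - 21 - 21 = 529 - 42 ≡ 22; y = λ·(21 - 22) - 27 ≡ 12. → (22, 12)
3G: (22, 12) + (21, 27). λ = (27 - 12)/(21 - 22) ≡ 15/30 mod 31. 30⁻¹ ≡ 30 (mod 31), so λ ≡ 16.
  x = λ² - 22 - 21 = 256 - 43 ≡ 27; y = λ·(22 - 27) - 12 ≡ 1. → (27, 1)
4G: (27, 1) + (21, 27). λ = (27 - 1)/(21 - 27) ≡ 26/25 mod 31. 25⁻¹ ≡ 5 (mod 31), so λ ≡ 6.
  x = λ² - 27 - 21 = 36 - 48 ≡ 19; y = λ·(27 - 19) - 1 ≡ 16. → (19, 16)
5G: (19, 16) + (21, 27). λ = (27 - 16)/(21 - 19) ≡ 11/2 mod 31. 2⁻¹ ≡ 16 (mod 31) since 2·16 = 32 ≡ 1, so λ ≡ 21.
  x = λ² - 19 - 21 = 441 - 40 ≡ 29; y = λ·(19 - 29) - 16 ≡ 22. → (29, 22)
6G: (29, 22) + (21, 27). λ = (27 - 22)/(21 - 29) ≡ 5/23 mod 31. 23⁻¹ ≡ 27 (mod 31), so λ ≡ 11.
  x = λ² - 29 - 21 = 121 - 50 ≡ 9; y = λ·(29 - 9) - 22 ≡ 12. → (9, 12)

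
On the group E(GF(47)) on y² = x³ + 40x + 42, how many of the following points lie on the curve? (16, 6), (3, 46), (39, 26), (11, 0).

(16, 6): 6² ≡ 36, rhs ≡ 31 → off.
(3, 46): 46² ≡ 1, rhs ≡ 1 → on.
(39, 26): 26² ≡ 18, rhs ≡ 9 → off.
(11, 0): 0² ≡ 0, rhs ≡ 27 → off.

1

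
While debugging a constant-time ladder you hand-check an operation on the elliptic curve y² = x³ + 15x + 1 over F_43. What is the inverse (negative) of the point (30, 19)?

(30, 24)

-(30, 19) = (30, -19 mod 43) = (30, 24).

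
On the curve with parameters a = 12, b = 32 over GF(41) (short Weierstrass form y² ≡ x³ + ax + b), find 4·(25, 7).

Write G = (25, 7).
Repeated addition: build up to 4G.
2G: tangent at (25, 7): λ = (3·25² + 12)/(2·7) ≡ 1/14. 14⁻¹ ≡ 3 (mod 41), so λ ≡ 1·3 ≡ 3.
  x = λ² - 25 - 25 = 9 - 50 ≡ 0; y = λ·(25 - 0) - 7 ≡ 27. → (0, 27)
3G: (0, 27) + (25, 7). λ = (7 - 27)/(25 - 0) ≡ 21/25 mod 41. 25⁻¹ ≡ 23 (mod 41) since 25·23 = 575 ≡ 1, so λ ≡ 32.
  x = λ² - 0 - 25 = 1024 - 25 ≡ 15; y = λ·(0 - 15) - 27 ≡ 26. → (15, 26)
4G: (15, 26) + (25, 7). λ = (7 - 26)/(25 - 15) ≡ 22/10 mod 41. 10⁻¹ ≡ 37 (mod 41), so λ ≡ 35.
  x = λ² - 15 - 25 = 1225 - 40 ≡ 37; y = λ·(15 - 37) - 26 ≡ 24. → (37, 24)

(37, 24)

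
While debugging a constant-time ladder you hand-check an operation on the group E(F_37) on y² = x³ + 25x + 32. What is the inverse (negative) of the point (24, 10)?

(24, 27)

-(24, 10) = (24, -10 mod 37) = (24, 27).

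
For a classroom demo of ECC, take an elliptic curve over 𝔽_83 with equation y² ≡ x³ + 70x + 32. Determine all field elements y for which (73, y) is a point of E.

18, 65

x³ + 70x + 32 = 394159 ≡ 75 (mod 83).
Square roots of 75 mod 83: 18 and 65 (since 18² = 324 ≡ 75).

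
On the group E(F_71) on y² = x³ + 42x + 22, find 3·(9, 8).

(60, 2)

Write G = (9, 8).
Repeated addition: build up to 3G.
2G: tangent at (9, 8): λ = (3·9² + 42)/(2·8) ≡ 1/16. 16⁻¹ ≡ 40 (mod 71) since 16·40 = 640 ≡ 1, so λ ≡ 1·40 ≡ 40.
  x = λ² - 9 - 9 = 1600 - 18 ≡ 20; y = λ·(9 - 20) - 8 ≡ 49. → (20, 49)
3G: (20, 49) + (9, 8). λ = (8 - 49)/(9 - 20) ≡ 30/60 mod 71. 60⁻¹ ≡ 58 (mod 71), so λ ≡ 36.
  x = λ² - 20 - 9 = 1296 - 29 ≡ 60; y = λ·(20 - 60) - 49 ≡ 2. → (60, 2)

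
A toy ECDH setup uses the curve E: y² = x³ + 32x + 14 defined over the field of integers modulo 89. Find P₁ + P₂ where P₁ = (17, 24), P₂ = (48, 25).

(17, 24) + (48, 25). λ = (25 - 24)/(48 - 17) ≡ 1/31 mod 89. 31⁻¹ ≡ 23 (mod 89), so λ ≡ 23.
  x = λ² - 17 - 48 = 529 - 65 ≡ 19; y = λ·(17 - 19) - 24 ≡ 19. → (19, 19)

(19, 19)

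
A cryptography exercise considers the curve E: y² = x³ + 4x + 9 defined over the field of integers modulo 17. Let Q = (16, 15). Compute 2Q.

(4, 15)

tangent at (16, 15): λ = (3·16² + 4)/(2·15) ≡ 7/13. 13⁻¹ ≡ 4 (mod 17) since 13·4 = 52 ≡ 1, so λ ≡ 7·4 ≡ 11.
  x = λ² - 16 - 16 = 121 - 32 ≡ 4; y = λ·(16 - 4) - 15 ≡ 15. → (4, 15)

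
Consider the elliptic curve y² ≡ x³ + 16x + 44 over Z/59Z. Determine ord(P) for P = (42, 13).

5

2P: tangent at (42, 13): λ = (3·42² + 16)/(2·13) ≡ 57/26. 26⁻¹ ≡ 25 (mod 59), so λ ≡ 57·25 ≡ 9.
  x = λ² - 42 - 42 = 81 - 84 ≡ 56; y = λ·(42 - 56) - 13 ≡ 38. → (56, 38)
3P: (56, 38) + (42, 13). λ = (13 - 38)/(42 - 56) ≡ 34/45 mod 59. 45⁻¹ ≡ 21 (mod 59) since 45·21 = 945 ≡ 1, so λ ≡ 6.
  x = λ² - 56 - 42 = 36 - 98 ≡ 56; y = λ·(56 - 56) - 38 ≡ 21. → (56, 21)
4P: (56, 21) + (42, 13). λ = (13 - 21)/(42 - 56) ≡ 51/45 mod 59. 45⁻¹ ≡ 21 (mod 59) since 45·21 = 945 ≡ 1, so λ ≡ 9.
  x = λ² - 56 - 42 = 81 - 98 ≡ 42; y = λ·(56 - 42) - 21 ≡ 46. → (42, 46)
5P: (42, 46) + (42, 13): same x and y₁ ≡ -y₂, so the sum is 𝒪.
5P = 𝒪, so the order is 5.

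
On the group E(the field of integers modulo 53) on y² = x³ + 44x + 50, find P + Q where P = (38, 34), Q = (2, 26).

(51, 22)

(38, 34) + (2, 26). λ = (26 - 34)/(2 - 38) ≡ 45/17 mod 53. 17⁻¹ ≡ 25 (mod 53) since 17·25 = 425 ≡ 1, so λ ≡ 12.
  x = λ² - 38 - 2 = 144 - 40 ≡ 51; y = λ·(38 - 51) - 34 ≡ 22. → (51, 22)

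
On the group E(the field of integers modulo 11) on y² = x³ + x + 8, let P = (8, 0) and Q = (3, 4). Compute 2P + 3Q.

(8, 0)

First 2P:
Repeated addition: build up to 2P.
2P: (8, 0) + (8, 0): same x and y₁ ≡ -y₂, so the sum is O.
2P = O.
Next 3Q:
Repeated addition: build up to 3Q.
2Q: tangent at (3, 4): λ = (3·3² + 1)/(2·4) ≡ 6/8. 8⁻¹ ≡ 7 (mod 11), so λ ≡ 6·7 ≡ 9.
  x = λ² - 3 - 3 = 81 - 6 ≡ 9; y = λ·(3 - 9) - 4 ≡ 8. → (9, 8)
3Q: (9, 8) + (3, 4). λ = (4 - 8)/(3 - 9) ≡ 7/5 mod 11. 5⁻¹ ≡ 9 (mod 11) since 5·9 = 45 ≡ 1, so λ ≡ 8.
  x = λ² - 9 - 3 = 64 - 12 ≡ 8; y = λ·(9 - 8) - 8 ≡ 0. → (8, 0)
3Q = (8, 0).
Finally 2P + 3Q:
O + (8, 0) = (8, 0) (identity).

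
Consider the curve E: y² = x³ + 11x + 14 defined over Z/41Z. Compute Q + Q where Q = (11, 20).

(3, 22)

tangent at (11, 20): λ = (3·11² + 11)/(2·20) ≡ 5/40. 40⁻¹ ≡ 40 (mod 41), so λ ≡ 5·40 ≡ 36.
  x = λ² - 11 - 11 = 1296 - 22 ≡ 3; y = λ·(11 - 3) - 20 ≡ 22. → (3, 22)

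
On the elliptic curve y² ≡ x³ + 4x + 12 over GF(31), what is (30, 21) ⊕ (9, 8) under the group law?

(30, 21) + (9, 8). λ = (8 - 21)/(9 - 30) ≡ 18/10 mod 31. 10⁻¹ ≡ 28 (mod 31) since 10·28 = 280 ≡ 1, so λ ≡ 8.
  x = λ² - 30 - 9 = 64 - 39 ≡ 25; y = λ·(30 - 25) - 21 ≡ 19. → (25, 19)

(25, 19)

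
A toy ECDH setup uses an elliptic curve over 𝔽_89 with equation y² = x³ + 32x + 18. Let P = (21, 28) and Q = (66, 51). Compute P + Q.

(71, 75)

(21, 28) + (66, 51). λ = (51 - 28)/(66 - 21) ≡ 23/45 mod 89. 45⁻¹ ≡ 2 (mod 89), so λ ≡ 46.
  x = λ² - 21 - 66 = 2116 - 87 ≡ 71; y = λ·(21 - 71) - 28 ≡ 75. → (71, 75)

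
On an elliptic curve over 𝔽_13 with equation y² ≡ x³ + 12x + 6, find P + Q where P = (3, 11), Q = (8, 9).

(11, 0)

(3, 11) + (8, 9). λ = (9 - 11)/(8 - 3) ≡ 11/5 mod 13. 5⁻¹ ≡ 8 (mod 13), so λ ≡ 10.
  x = λ² - 3 - 8 = 100 - 11 ≡ 11; y = λ·(3 - 11) - 11 ≡ 0. → (11, 0)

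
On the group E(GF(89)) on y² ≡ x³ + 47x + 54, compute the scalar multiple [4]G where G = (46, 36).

Repeated addition: build up to 4G.
2G: tangent at (46, 36): λ = (3·46² + 47)/(2·36) ≡ 76/72. 72⁻¹ ≡ 68 (mod 89) since 72·68 = 4896 ≡ 1, so λ ≡ 76·68 ≡ 6.
  x = λ² - 46 - 46 = 36 - 92 ≡ 33; y = λ·(46 - 33) - 36 ≡ 42. → (33, 42)
3G: (33, 42) + (46, 36). λ = (36 - 42)/(46 - 33) ≡ 83/13 mod 89. 13⁻¹ ≡ 48 (mod 89) since 13·48 = 624 ≡ 1, so λ ≡ 68.
  x = λ² - 33 - 46 = 4624 - 79 ≡ 6; y = λ·(33 - 6) - 42 ≡ 14. → (6, 14)
4G: (6, 14) + (46, 36). λ = (36 - 14)/(46 - 6) ≡ 22/40 mod 89. 40⁻¹ ≡ 69 (mod 89), so λ ≡ 5.
  x = λ² - 6 - 46 = 25 - 52 ≡ 62; y = λ·(6 - 62) - 14 ≡ 62. → (62, 62)

(62, 62)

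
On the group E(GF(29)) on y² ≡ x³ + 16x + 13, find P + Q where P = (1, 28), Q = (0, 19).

(1, 28) + (0, 19). λ = (19 - 28)/(0 - 1) ≡ 20/28 mod 29. 28⁻¹ ≡ 28 (mod 29), so λ ≡ 9.
  x = λ² - 1 - 0 = 81 - 1 ≡ 22; y = λ·(1 - 22) - 28 ≡ 15. → (22, 15)

(22, 15)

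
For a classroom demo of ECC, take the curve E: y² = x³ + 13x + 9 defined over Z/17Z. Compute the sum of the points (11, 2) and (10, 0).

(11, 2) + (10, 0). λ = (0 - 2)/(10 - 11) ≡ 15/16 mod 17. 16⁻¹ ≡ 16 (mod 17), so λ ≡ 2.
  x = λ² - 11 - 10 = 4 - 21 ≡ 0; y = λ·(11 - 0) - 2 ≡ 3. → (0, 3)

(0, 3)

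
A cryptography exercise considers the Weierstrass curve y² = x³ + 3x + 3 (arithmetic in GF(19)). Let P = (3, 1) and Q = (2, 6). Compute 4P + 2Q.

(16, 10)

First 4P:
Repeated addition: build up to 4P.
2P: tangent at (3, 1): λ = (3·3² + 3)/(2·1) ≡ 11/2. 2⁻¹ ≡ 10 (mod 19), so λ ≡ 11·10 ≡ 15.
  x = λ² - 3 - 3 = 225 - 6 ≡ 10; y = λ·(3 - 10) - 1 ≡ 8. → (10, 8)
3P: (10, 8) + (3, 1). λ = (1 - 8)/(3 - 10) ≡ 12/12 mod 19. 12⁻¹ ≡ 8 (mod 19) since 12·8 = 96 ≡ 1, so λ ≡ 1.
  x = λ² - 10 - 3 = 1 - 13 ≡ 7; y = λ·(10 - 7) - 8 ≡ 14. → (7, 14)
4P: (7, 14) + (3, 1). λ = (1 - 14)/(3 - 7) ≡ 6/15 mod 19. 15⁻¹ ≡ 14 (mod 19) since 15·14 = 210 ≡ 1, so λ ≡ 8.
  x = λ² - 7 - 3 = 64 - 10 ≡ 16; y = λ·(7 - 16) - 14 ≡ 9. → (16, 9)
4P = (16, 9).
Next 2Q:
Repeated addition: build up to 2Q.
2Q: tangent at (2, 6): λ = (3·2² + 3)/(2·6) ≡ 15/12. 12⁻¹ ≡ 8 (mod 19) since 12·8 = 96 ≡ 1, so λ ≡ 15·8 ≡ 6.
  x = λ² - 2 - 2 = 36 - 4 ≡ 13; y = λ·(2 - 13) - 6 ≡ 4. → (13, 4)
2Q = (13, 4).
Finally 4P + 2Q:
(16, 9) + (13, 4). λ = (4 - 9)/(13 - 16) ≡ 14/16 mod 19. 16⁻¹ ≡ 6 (mod 19) since 16·6 = 96 ≡ 1, so λ ≡ 8.
  x = λ² - 16 - 13 = 64 - 29 ≡ 16; y = λ·(16 - 16) - 9 ≡ 10. → (16, 10)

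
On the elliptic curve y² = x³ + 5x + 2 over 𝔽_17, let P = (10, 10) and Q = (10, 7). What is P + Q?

The two points share x = 10 and their y-coordinates satisfy 10 + 7 ≡ 0 (mod 17), so they are inverses. Their sum is 𝒪.

O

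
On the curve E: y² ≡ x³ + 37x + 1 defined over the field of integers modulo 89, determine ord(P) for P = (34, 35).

10

2P: tangent at (34, 35): λ = (3·34² + 37)/(2·35) ≡ 34/70. 70⁻¹ ≡ 14 (mod 89), so λ ≡ 34·14 ≡ 31.
  x = λ² - 34 - 34 = 961 - 68 ≡ 3; y = λ·(34 - 3) - 35 ≡ 36. → (3, 36)
3P: (3, 36) + (34, 35). λ = (35 - 36)/(34 - 3) ≡ 88/31 mod 89. 31⁻¹ ≡ 23 (mod 89), so λ ≡ 66.
  x = λ² - 3 - 34 = 4356 - 37 ≡ 47; y = λ·(3 - 47) - 36 ≡ 86. → (47, 86)
4P: (47, 86) + (34, 35). λ = (35 - 86)/(34 - 47) ≡ 38/76 mod 89. 76⁻¹ ≡ 41 (mod 89), so λ ≡ 45.
  x = λ² - 47 - 34 = 2025 - 81 ≡ 75; y = λ·(47 - 75) - 86 ≡ 78. → (75, 78)
5P: (75, 78) + (34, 35). λ = (35 - 78)/(34 - 75) ≡ 46/48 mod 89. 48⁻¹ ≡ 13 (mod 89), so λ ≡ 64.
  x = λ² - 75 - 34 = 4096 - 109 ≡ 71; y = λ·(75 - 71) - 78 ≡ 0. → (71, 0)
6P: (71, 0) + (34, 35). λ = (35 - 0)/(34 - 71) ≡ 35/52 mod 89. 52⁻¹ ≡ 12 (mod 89) since 52·12 = 624 ≡ 1, so λ ≡ 64.
  x = λ² - 71 - 34 = 4096 - 105 ≡ 75; y = λ·(71 - 75) - 0 ≡ 11. → (75, 11)
7P: (75, 11) + (34, 35). λ = (35 - 11)/(34 - 75) ≡ 24/48 mod 89. 48⁻¹ ≡ 13 (mod 89), so λ ≡ 45.
  x = λ² - 75 - 34 = 2025 - 109 ≡ 47; y = λ·(75 - 47) - 11 ≡ 3. → (47, 3)
8P: (47, 3) + (34, 35). λ = (35 - 3)/(34 - 47) ≡ 32/76 mod 89. 76⁻¹ ≡ 41 (mod 89), so λ ≡ 66.
  x = λ² - 47 - 34 = 4356 - 81 ≡ 3; y = λ·(47 - 3) - 3 ≡ 53. → (3, 53)
9P: (3, 53) + (34, 35). λ = (35 - 53)/(34 - 3) ≡ 71/31 mod 89. 31⁻¹ ≡ 23 (mod 89), so λ ≡ 31.
  x = λ² - 3 - 34 = 961 - 37 ≡ 34; y = λ·(3 - 34) - 53 ≡ 54. → (34, 54)
10P: (34, 54) + (34, 35): same x and y₁ ≡ -y₂, so the sum is 𝒪.
10P = 𝒪, so the order is 10.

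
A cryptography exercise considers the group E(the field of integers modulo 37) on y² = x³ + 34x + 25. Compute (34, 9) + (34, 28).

O

The two points share x = 34 and their y-coordinates satisfy 9 + 28 ≡ 0 (mod 37), so they are inverses. Their sum is O.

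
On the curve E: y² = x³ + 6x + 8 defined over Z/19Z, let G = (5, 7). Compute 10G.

Repeated addition: build up to 10G.
2G: tangent at (5, 7): λ = (3·5² + 6)/(2·7) ≡ 5/14. 14⁻¹ ≡ 15 (mod 19), so λ ≡ 5·15 ≡ 18.
  x = λ² - 5 - 5 = 324 - 10 ≡ 10; y = λ·(5 - 10) - 7 ≡ 17. → (10, 17)
3G: (10, 17) + (5, 7). λ = (7 - 17)/(5 - 10) ≡ 9/14 mod 19. 14⁻¹ ≡ 15 (mod 19) since 14·15 = 210 ≡ 1, so λ ≡ 2.
  x = λ² - 10 - 5 = 4 - 15 ≡ 8; y = λ·(10 - 8) - 17 ≡ 6. → (8, 6)
4G: (8, 6) + (5, 7). λ = (7 - 6)/(5 - 8) ≡ 1/16 mod 19. 16⁻¹ ≡ 6 (mod 19), so λ ≡ 6.
  x = λ² - 8 - 5 = 36 - 13 ≡ 4; y = λ·(8 - 4) - 6 ≡ 18. → (4, 18)
5G: (4, 18) + (5, 7). λ = (7 - 18)/(5 - 4) ≡ 8/1 mod 19. 1⁻¹ ≡ 1 (mod 19), so λ ≡ 8.
  x = λ² - 4 - 5 = 64 - 9 ≡ 17; y = λ·(4 - 17) - 18 ≡ 11. → (17, 11)
6G: (17, 11) + (5, 7). λ = (7 - 11)/(5 - 17) ≡ 15/7 mod 19. 7⁻¹ ≡ 11 (mod 19) since 7·11 = 77 ≡ 1, so λ ≡ 13.
  x = λ² - 17 - 5 = 169 - 22 ≡ 14; y = λ·(17 - 14) - 11 ≡ 9. → (14, 9)
7G: (14, 9) + (5, 7). λ = (7 - 9)/(5 - 14) ≡ 17/10 mod 19. 10⁻¹ ≡ 2 (mod 19), so λ ≡ 15.
  x = λ² - 14 - 5 = 225 - 19 ≡ 16; y = λ·(14 - 16) - 9 ≡ 18. → (16, 18)
8G: (16, 18) + (5, 7). λ = (7 - 18)/(5 - 16) ≡ 8/8 mod 19. 8⁻¹ ≡ 12 (mod 19), so λ ≡ 1.
  x = λ² - 16 - 5 = 1 - 21 ≡ 18; y = λ·(16 - 18) - 18 ≡ 18. → (18, 18)
9G: (18, 18) + (5, 7). λ = (7 - 18)/(5 - 18) ≡ 8/6 mod 19. 6⁻¹ ≡ 16 (mod 19), so λ ≡ 14.
  x = λ² - 18 - 5 = 196 - 23 ≡ 2; y = λ·(18 - 2) - 18 ≡ 16. → (2, 16)
10G: (2, 16) + (5, 7). λ = (7 - 16)/(5 - 2) ≡ 10/3 mod 19. 3⁻¹ ≡ 13 (mod 19) since 3·13 = 39 ≡ 1, so λ ≡ 16.
  x = λ² - 2 - 5 = 256 - 7 ≡ 2; y = λ·(2 - 2) - 16 ≡ 3. → (2, 3)

(2, 3)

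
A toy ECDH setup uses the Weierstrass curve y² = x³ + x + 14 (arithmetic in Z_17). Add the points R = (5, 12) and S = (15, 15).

(1, 13)

(5, 12) + (15, 15). λ = (15 - 12)/(15 - 5) ≡ 3/10 mod 17. 10⁻¹ ≡ 12 (mod 17), so λ ≡ 2.
  x = λ² - 5 - 15 = 4 - 20 ≡ 1; y = λ·(5 - 1) - 12 ≡ 13. → (1, 13)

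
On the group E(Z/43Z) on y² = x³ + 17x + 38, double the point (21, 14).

tangent at (21, 14): λ = (3·21² + 17)/(2·14) ≡ 7/28. 28⁻¹ ≡ 20 (mod 43), so λ ≡ 7·20 ≡ 11.
  x = λ² - 21 - 21 = 121 - 42 ≡ 36; y = λ·(21 - 36) - 14 ≡ 36. → (36, 36)

(36, 36)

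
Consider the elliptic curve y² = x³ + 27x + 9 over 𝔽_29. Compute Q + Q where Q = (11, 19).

(3, 28)

tangent at (11, 19): λ = (3·11² + 27)/(2·19) ≡ 13/9. 9⁻¹ ≡ 13 (mod 29), so λ ≡ 13·13 ≡ 24.
  x = λ² - 11 - 11 = 576 - 22 ≡ 3; y = λ·(11 - 3) - 19 ≡ 28. → (3, 28)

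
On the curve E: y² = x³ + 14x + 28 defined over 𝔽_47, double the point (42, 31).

tangent at (42, 31): λ = (3·42² + 14)/(2·31) ≡ 42/15. 15⁻¹ ≡ 22 (mod 47), so λ ≡ 42·22 ≡ 31.
  x = λ² - 42 - 42 = 961 - 84 ≡ 31; y = λ·(42 - 31) - 31 ≡ 28. → (31, 28)

(31, 28)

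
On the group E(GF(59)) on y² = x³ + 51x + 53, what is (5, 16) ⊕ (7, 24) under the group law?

(5, 16) + (7, 24). λ = (24 - 16)/(7 - 5) ≡ 8/2 mod 59. 2⁻¹ ≡ 30 (mod 59) since 2·30 = 60 ≡ 1, so λ ≡ 4.
  x = λ² - 5 - 7 = 16 - 12 ≡ 4; y = λ·(5 - 4) - 16 ≡ 47. → (4, 47)

(4, 47)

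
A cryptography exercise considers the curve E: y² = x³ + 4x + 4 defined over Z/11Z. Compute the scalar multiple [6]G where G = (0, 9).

Repeated addition: build up to 6G.
2G: tangent at (0, 9): λ = (3·0² + 4)/(2·9) ≡ 4/7. 7⁻¹ ≡ 8 (mod 11), so λ ≡ 4·8 ≡ 10.
  x = λ² - 0 - 0 = 100 - 0 ≡ 1; y = λ·(0 - 1) - 9 ≡ 3. → (1, 3)
3G: (1, 3) + (0, 9). λ = (9 - 3)/(0 - 1) ≡ 6/10 mod 11. 10⁻¹ ≡ 10 (mod 11), so λ ≡ 5.
  x = λ² - 1 - 0 = 25 - 1 ≡ 2; y = λ·(1 - 2) - 3 ≡ 3. → (2, 3)
4G: (2, 3) + (0, 9). λ = (9 - 3)/(0 - 2) ≡ 6/9 mod 11. 9⁻¹ ≡ 5 (mod 11), so λ ≡ 8.
  x = λ² - 2 - 0 = 64 - 2 ≡ 7; y = λ·(2 - 7) - 3 ≡ 1. → (7, 1)
5G: (7, 1) + (0, 9). λ = (9 - 1)/(0 - 7) ≡ 8/4 mod 11. 4⁻¹ ≡ 3 (mod 11), so λ ≡ 2.
  x = λ² - 7 - 0 = 4 - 7 ≡ 8; y = λ·(7 - 8) - 1 ≡ 8. → (8, 8)
6G: (8, 8) + (0, 9). λ = (9 - 8)/(0 - 8) ≡ 1/3 mod 11. 3⁻¹ ≡ 4 (mod 11) since 3·4 = 12 ≡ 1, so λ ≡ 4.
  x = λ² - 8 - 0 = 16 - 8 ≡ 8; y = λ·(8 - 8) - 8 ≡ 3. → (8, 3)

(8, 3)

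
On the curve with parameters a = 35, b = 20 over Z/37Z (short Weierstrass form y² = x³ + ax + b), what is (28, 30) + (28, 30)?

(34, 31)

tangent at (28, 30): λ = (3·28² + 35)/(2·30) ≡ 19/23. 23⁻¹ ≡ 29 (mod 37) since 23·29 = 667 ≡ 1, so λ ≡ 19·29 ≡ 33.
  x = λ² - 28 - 28 = 1089 - 56 ≡ 34; y = λ·(28 - 34) - 30 ≡ 31. → (34, 31)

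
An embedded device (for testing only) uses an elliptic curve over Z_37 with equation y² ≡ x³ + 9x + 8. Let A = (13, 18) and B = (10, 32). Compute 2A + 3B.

First 2A:
Repeated addition: build up to 2A.
2A: tangent at (13, 18): λ = (3·13² + 9)/(2·18) ≡ 35/36. 36⁻¹ ≡ 36 (mod 37), so λ ≡ 35·36 ≡ 2.
  x = λ² - 13 - 13 = 4 - 26 ≡ 15; y = λ·(13 - 15) - 18 ≡ 15. → (15, 15)
2A = (15, 15).
Next 3B:
Repeated addition: build up to 3B.
2B: tangent at (10, 32): λ = (3·10² + 9)/(2·32) ≡ 13/27. 27⁻¹ ≡ 11 (mod 37), so λ ≡ 13·11 ≡ 32.
  x = λ² - 10 - 10 = 1024 - 20 ≡ 5; y = λ·(10 - 5) - 32 ≡ 17. → (5, 17)
3B: (5, 17) + (10, 32). λ = (32 - 17)/(10 - 5) ≡ 15/5 mod 37. 5⁻¹ ≡ 15 (mod 37) since 5·15 = 75 ≡ 1, so λ ≡ 3.
  x = λ² - 5 - 10 = 9 - 15 ≡ 31; y = λ·(5 - 31) - 17 ≡ 16. → (31, 16)
3B = (31, 16).
Finally 2A + 3B:
(15, 15) + (31, 16). λ = (16 - 15)/(31 - 15) ≡ 1/16 mod 37. 16⁻¹ ≡ 7 (mod 37) since 16·7 = 112 ≡ 1, so λ ≡ 7.
  x = λ² - 15 - 31 = 49 - 46 ≡ 3; y = λ·(15 - 3) - 15 ≡ 32. → (3, 32)

(3, 32)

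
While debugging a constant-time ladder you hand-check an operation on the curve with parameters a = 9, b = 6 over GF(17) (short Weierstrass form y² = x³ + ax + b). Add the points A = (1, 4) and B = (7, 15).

(10, 5)

(1, 4) + (7, 15). λ = (15 - 4)/(7 - 1) ≡ 11/6 mod 17. 6⁻¹ ≡ 3 (mod 17), so λ ≡ 16.
  x = λ² - 1 - 7 = 256 - 8 ≡ 10; y = λ·(1 - 10) - 4 ≡ 5. → (10, 5)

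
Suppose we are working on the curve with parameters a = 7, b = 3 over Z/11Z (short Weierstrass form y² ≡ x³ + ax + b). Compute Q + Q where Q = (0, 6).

tangent at (0, 6): λ = (3·0² + 7)/(2·6) ≡ 7/1. 1⁻¹ ≡ 1 (mod 11), so λ ≡ 7·1 ≡ 7.
  x = λ² - 0 - 0 = 49 - 0 ≡ 5; y = λ·(0 - 5) - 6 ≡ 3. → (5, 3)

(5, 3)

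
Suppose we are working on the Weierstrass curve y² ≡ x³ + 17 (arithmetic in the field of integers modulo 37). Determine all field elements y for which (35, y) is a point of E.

x³ + 0x + 17 = 42892 ≡ 9 (mod 37).
Square roots of 9 mod 37: 3 and 34 (since 3² = 9 ≡ 9).

3, 34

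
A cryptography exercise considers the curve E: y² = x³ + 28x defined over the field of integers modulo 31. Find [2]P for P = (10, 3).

tangent at (10, 3): λ = (3·10² + 28)/(2·3) ≡ 18/6. 6⁻¹ ≡ 26 (mod 31), so λ ≡ 18·26 ≡ 3.
  x = λ² - 10 - 10 = 9 - 20 ≡ 20; y = λ·(10 - 20) - 3 ≡ 29. → (20, 29)

(20, 29)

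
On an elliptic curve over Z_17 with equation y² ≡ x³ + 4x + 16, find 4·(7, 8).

(7, 8)

Write P = (7, 8).
Double-and-add on 4 = (100)₂. Start with P = (7, 8) for the leading 1-bit.
double: tangent at (7, 8): λ = (3·7² + 4)/(2·8) ≡ 15/16. 16⁻¹ ≡ 16 (mod 17) since 16·16 = 256 ≡ 1, so λ ≡ 15·16 ≡ 2.
  x = λ² - 7 - 7 = 4 - 14 ≡ 7; y = λ·(7 - 7) - 8 ≡ 9. → (7, 9)
double: tangent at (7, 9): λ = (3·7² + 4)/(2·9) ≡ 15/1. 1⁻¹ ≡ 1 (mod 17) since 1·1 = 1 ≡ 1, so λ ≡ 15·1 ≡ 15.
  x = λ² - 7 - 7 = 225 - 14 ≡ 7; y = λ·(7 - 7) - 9 ≡ 8. → (7, 8)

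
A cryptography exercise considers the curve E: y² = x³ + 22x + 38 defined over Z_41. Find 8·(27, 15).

(30, 8)

Write Q = (27, 15).
Double-and-add on 8 = (1000)₂. Start with Q = (27, 15) for the leading 1-bit.
double: tangent at (27, 15): λ = (3·27² + 22)/(2·15) ≡ 36/30. 30⁻¹ ≡ 26 (mod 41), so λ ≡ 36·26 ≡ 34.
  x = λ² - 27 - 27 = 1156 - 54 ≡ 36; y = λ·(27 - 36) - 15 ≡ 7. → (36, 7)
double: tangent at (36, 7): λ = (3·36² + 22)/(2·7) ≡ 15/14. 14⁻¹ ≡ 3 (mod 41), so λ ≡ 15·3 ≡ 4.
  x = λ² - 36 - 36 = 16 - 72 ≡ 26; y = λ·(36 - 26) - 7 ≡ 33. → (26, 33)
double: tangent at (26, 33): λ = (3·26² + 22)/(2·33) ≡ 0/25. 25⁻¹ ≡ 23 (mod 41), so λ ≡ 0·23 ≡ 0.
  x = λ² - 26 - 26 = 0 - 52 ≡ 30; y = λ·(26 - 30) - 33 ≡ 8. → (30, 8)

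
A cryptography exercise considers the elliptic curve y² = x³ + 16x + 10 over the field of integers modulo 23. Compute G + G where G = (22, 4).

(8, 12)

tangent at (22, 4): λ = (3·22² + 16)/(2·4) ≡ 19/8. 8⁻¹ ≡ 3 (mod 23), so λ ≡ 19·3 ≡ 11.
  x = λ² - 22 - 22 = 121 - 44 ≡ 8; y = λ·(22 - 8) - 4 ≡ 12. → (8, 12)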